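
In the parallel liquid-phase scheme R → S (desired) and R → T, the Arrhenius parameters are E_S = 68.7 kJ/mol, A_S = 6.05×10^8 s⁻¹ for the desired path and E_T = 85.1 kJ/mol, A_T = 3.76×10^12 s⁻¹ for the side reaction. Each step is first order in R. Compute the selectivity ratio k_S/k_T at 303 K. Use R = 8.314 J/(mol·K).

With equal orders, S_{S/T} = k_S/k_T = (A_S/A_T)·exp[(E_T−E_S)/(RT)].
(E_T−E_S)/(RT) = (85.1−68.7)×10³/(8.314×303) = 16400/2519 = 6.510.
k_S/k_T = (6.05×10^8/3.76×10^12)·exp(6.510) = 1.609×10^-4 × 671.9 = 0.108.

0.108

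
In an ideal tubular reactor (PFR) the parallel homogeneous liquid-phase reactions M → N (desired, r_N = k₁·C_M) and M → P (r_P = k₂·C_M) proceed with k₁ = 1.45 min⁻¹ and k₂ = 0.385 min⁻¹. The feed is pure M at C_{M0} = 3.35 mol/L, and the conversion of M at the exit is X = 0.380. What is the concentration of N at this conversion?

1.01 mol/L

C_M = C_{M0}(1−X) = 2.077 mol/L.
Both paths are first order in M, so the instantaneous fraction to N is constant: dC_N/d(−C_M) = k₁/(k₁+k₂) = 0.7902.
C_N = 0.7902·(C_{M0}−C_M) = 0.7902×1.273 = 1.01 mol/L.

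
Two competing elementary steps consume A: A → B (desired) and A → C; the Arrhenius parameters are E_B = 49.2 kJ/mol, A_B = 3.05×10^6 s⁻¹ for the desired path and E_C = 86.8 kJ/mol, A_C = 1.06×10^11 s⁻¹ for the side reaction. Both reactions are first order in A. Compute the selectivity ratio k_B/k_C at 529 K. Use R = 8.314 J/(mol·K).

0.149

Since both paths have the same order in A, the concentration cancels and S_{B/C} = k_B/k_C = (A_B/A_C)·exp[(E_C−E_B)/(RT)].
(E_C−E_B)/(RT) = (86.8−49.2)×10³/(8.314×529) = 37600/4398 = 8.549.
k_B/k_C = (3.05×10^6/1.06×10^11)·exp(8.549) = 2.877×10^-5 × 5162 = 0.149.
Since E_B < E_C, lowering the temperature improves selectivity toward B.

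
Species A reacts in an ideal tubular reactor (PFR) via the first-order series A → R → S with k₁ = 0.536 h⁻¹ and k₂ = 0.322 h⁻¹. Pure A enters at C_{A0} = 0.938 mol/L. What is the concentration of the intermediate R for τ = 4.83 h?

0.320 mol/L

The intermediate concentration in a first-order A→B→C sequence is C_R = k₁C_{A0}(e^(−k₁τ) − e^(−k₂τ))/(k₂−k₁).
e^(−k₁τ) = e^(−0.536×4.83) = e^(−2.589) = 0.07510; e^(−k₂τ) = e^(−1.555) = 0.2111.
C_R = 0.536×0.938/(0.322−0.536) × (0.07510−0.2111) = (-2.349)×(-0.1360) = 0.3196 mol/L.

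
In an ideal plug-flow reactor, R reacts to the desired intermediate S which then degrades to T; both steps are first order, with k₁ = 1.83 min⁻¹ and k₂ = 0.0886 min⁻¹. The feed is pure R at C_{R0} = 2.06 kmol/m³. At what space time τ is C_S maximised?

For first-order series the maximum of C_S occurs at τ_opt = ln(k₂/k₁)/(k₂−k₁).
= ln(0.0886/1.83)/(0.0886−1.83) = ln(0.04842)/-1.741 = -3.028/-1.741 = 1.74 min.

1.74 min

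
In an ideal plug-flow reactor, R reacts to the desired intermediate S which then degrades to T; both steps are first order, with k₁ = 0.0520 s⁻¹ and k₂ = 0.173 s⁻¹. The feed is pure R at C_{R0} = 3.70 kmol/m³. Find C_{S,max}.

At the optimum, C_{S,max}/C_{R0} = (k₁/k₂)^[k₂/(k₂−k₁)].
= (0.0520/0.173)^(0.173/(0.173−0.0520)) = (0.3006)^(1.430) = 0.1793.
C_{S,max} = 0.1793×3.70 = 0.663 kmol/m³.

0.663 kmol/m³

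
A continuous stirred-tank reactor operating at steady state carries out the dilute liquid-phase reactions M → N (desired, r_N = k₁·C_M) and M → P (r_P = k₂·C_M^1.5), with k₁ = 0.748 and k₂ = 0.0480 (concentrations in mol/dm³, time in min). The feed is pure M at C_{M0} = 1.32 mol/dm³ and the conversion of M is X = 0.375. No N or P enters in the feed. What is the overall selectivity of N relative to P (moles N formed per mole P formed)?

17.2

Exit C_M = C_{M0}(1−X) = 1.32×0.625 = 0.8250 mol/dm³.
Rates in a CSTR are evaluated at the outlet concentration: r_N = 0.748×0.8250 = 0.6171, r_P = 0.0480×0.8250^1.5 = 0.03597.
Overall selectivity = C_N/C_P = r_Nτ/(r_Pτ) = r_N/r_P = 17.2.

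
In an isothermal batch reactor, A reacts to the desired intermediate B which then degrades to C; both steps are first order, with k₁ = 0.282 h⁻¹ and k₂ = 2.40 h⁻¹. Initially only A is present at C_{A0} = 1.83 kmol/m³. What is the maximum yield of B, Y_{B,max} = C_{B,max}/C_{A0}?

At the optimum, C_{B,max}/C_{A0} = (k₁/k₂)^[k₂/(k₂−k₁)].
= (0.282/2.40)^(2.40/(2.40−0.282)) = (0.1175)^(1.133) = 0.08835.

0.0884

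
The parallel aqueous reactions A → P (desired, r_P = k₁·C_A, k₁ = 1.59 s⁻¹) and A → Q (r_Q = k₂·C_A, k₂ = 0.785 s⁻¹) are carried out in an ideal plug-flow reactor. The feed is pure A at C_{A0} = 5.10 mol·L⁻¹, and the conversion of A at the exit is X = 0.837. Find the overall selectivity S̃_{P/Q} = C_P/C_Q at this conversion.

C_A = C_{A0}(1−X) = 0.8313 mol·L⁻¹.
Both paths are first order in A, so the instantaneous fraction to P is constant: dC_P/d(−C_A) = k₁/(k₁+k₂) = 0.6695.
C_P = 0.6695·(C_{A0}−C_A) = 0.6695×4.269 = 2.86 mol·L⁻¹.
C_Q = (C_{A0}−C_A)−C_P = 1.411 mol·L⁻¹; S̃_{P/Q} = 2.858/1.411 = 2.03.

2.03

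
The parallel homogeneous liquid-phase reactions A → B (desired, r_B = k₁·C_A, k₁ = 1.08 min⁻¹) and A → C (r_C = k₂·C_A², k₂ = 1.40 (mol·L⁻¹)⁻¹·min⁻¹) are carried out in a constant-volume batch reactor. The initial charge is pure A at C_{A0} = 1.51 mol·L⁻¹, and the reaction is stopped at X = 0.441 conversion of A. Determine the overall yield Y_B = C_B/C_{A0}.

0.176

C_A = C_{A0}(1−X) = 0.8441 mol·L⁻¹.
Along a PFR/batch, dC_B/dC_A = −r_B/(r_B+r_C) = −k₁/(k₁+k₂·C_A).
Integrating from C_{A0} to C_A: C_B = (1.08/1.40)·ln[(1.08+1.40·1.51)/(1.08+1.40·0.844)] = 0.7714·ln(3.194/2.262) = 0.2663 mol·L⁻¹.
Y_B = C_B/C_{A0} = 0.2663/1.51 = 0.176.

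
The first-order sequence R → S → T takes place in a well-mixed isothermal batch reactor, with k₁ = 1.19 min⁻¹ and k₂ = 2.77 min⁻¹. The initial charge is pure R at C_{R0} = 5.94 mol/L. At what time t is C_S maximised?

For first-order series the maximum of C_S occurs at t_opt = ln(k₂/k₁)/(k₂−k₁).
= ln(2.77/1.19)/(2.77−1.19) = ln(2.328)/1.580 = 0.8449/1.580 = 0.535 min.

0.535 min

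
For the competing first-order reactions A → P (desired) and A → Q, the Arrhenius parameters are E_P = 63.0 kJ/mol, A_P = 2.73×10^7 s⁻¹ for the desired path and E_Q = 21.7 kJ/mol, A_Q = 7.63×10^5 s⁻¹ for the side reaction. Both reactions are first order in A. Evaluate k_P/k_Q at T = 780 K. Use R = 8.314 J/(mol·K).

0.0613

k_P/k_Q = (A_P/A_Q)·exp[−(E_P−E_Q)/(RT)] = (A_P/A_Q)·exp[(E_Q−E_P)/(RT)].
(E_Q−E_P)/(RT) = (21.7−63.0)×10³/(8.314×780) = -41300/6485 = -6.369.
k_P/k_Q = (2.73×10^7/7.63×10^5)·exp(-6.369) = 35.78 × 0.001715 = 0.0613.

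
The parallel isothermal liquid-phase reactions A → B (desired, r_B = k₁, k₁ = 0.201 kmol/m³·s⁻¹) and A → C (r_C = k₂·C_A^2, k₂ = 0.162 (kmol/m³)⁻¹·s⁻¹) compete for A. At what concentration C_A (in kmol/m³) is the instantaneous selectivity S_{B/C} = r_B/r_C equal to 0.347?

1.89 kmol/m³

S_{B/C} = (k₁/k₂)·C_A^-2 ⇒ C_A = (S·k₂/k₁)^(-0.5).
= (0.347×0.162/0.201)^(-0.5) = (0.2797)^(-0.5) = 1.89 kmol/m³.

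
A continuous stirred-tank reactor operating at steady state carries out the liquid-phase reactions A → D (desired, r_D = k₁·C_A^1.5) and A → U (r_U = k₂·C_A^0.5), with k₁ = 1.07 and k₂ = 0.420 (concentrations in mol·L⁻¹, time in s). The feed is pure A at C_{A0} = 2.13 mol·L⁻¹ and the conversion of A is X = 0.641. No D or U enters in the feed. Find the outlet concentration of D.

Exit C_A = C_{A0}(1−X) = 2.13×0.359 = 0.7647 mol·L⁻¹.
A CSTR operates uniformly at the exit composition, giving r_D = 0.7155 and r_U = 0.3673 (each k·C_A^n at C_A = 0.7647).
Fraction of consumed A going to D: r_D/(r_D+r_U) = 0.6608.
C_D = 0.6608·C_{A0}·X = 0.6608×2.13×0.641 = 0.902 mol·L⁻¹.

0.902 mol·L⁻¹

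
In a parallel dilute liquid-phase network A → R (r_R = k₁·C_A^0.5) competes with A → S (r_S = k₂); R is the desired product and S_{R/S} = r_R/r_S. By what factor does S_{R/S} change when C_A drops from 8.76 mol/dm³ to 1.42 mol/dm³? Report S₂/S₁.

0.403

S_{R/S} = (k₁/k₂)·C_A^0.5, so S₂/S₁ = (C_{A,2}/C_{A,1})^0.5.
= (1.42/8.76)^0.5 = (0.1621)^0.5 = 0.403.
Selectivity toward R falls as C_A falls — high-concentration operation is favoured.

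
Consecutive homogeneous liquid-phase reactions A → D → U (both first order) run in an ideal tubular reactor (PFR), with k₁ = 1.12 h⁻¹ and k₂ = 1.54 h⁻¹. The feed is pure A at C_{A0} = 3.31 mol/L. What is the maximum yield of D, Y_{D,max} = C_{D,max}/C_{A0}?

0.311

Evaluating C_D at τ_opt = ln(k₂/k₁)/(k₂−k₁) gives C_{D,max}/C_{A0} = (k₁/k₂)^[k₂/(k₂−k₁)].
= (1.12/1.54)^(1.54/(1.54−1.12)) = (0.7273)^(3.667) = 0.3111.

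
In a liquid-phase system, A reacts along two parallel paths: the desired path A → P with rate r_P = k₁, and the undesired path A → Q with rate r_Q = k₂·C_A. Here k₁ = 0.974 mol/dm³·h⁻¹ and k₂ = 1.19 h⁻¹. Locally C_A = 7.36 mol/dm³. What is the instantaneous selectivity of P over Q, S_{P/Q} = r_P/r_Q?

0.111

S_{P/Q} = r_P/r_Q = (k₁)/(k₂·C_A) = (k₁/k₂)·C_A⁻¹.
= (0.974) / (1.19×7.360) = 0.9740/8.758 = 0.111.
The undesired path is higher order in A, so low C_A (CSTR or dilute feed) favours P.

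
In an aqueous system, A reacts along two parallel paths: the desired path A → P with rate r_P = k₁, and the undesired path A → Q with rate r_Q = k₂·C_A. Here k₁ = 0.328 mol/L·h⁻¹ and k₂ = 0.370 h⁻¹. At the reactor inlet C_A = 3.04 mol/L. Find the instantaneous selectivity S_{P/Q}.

S_{P/Q} = r_P/r_Q = (k₁)/(k₂·C_A) = (k₁/k₂)·C_A⁻¹.
= (0.328) / (0.370×3.040) = 0.3280/1.125 = 0.292.
The undesired path is higher order in A, so low C_A (CSTR or dilute feed) favours P.

0.292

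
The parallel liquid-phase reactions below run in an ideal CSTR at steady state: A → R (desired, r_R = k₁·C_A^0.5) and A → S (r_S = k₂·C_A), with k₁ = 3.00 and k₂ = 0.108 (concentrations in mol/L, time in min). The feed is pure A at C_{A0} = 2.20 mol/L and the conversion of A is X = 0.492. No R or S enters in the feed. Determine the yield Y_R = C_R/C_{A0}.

Exit C_A = C_{A0}(1−X) = 2.20×0.508 = 1.118 mol/L.
A CSTR operates uniformly at the exit composition, giving r_R = 3.171 and r_S = 0.1207 (each k·C_A^n at C_A = 1.118).
Fraction of consumed A going to R: r_R/(r_R+r_S) = 0.9633.
C_R = 0.9633·C_{A0}·X = 0.9633×2.20×0.492 = 1.04 mol/L; Y_R = C_R/C_{A0} = 0.474.

0.474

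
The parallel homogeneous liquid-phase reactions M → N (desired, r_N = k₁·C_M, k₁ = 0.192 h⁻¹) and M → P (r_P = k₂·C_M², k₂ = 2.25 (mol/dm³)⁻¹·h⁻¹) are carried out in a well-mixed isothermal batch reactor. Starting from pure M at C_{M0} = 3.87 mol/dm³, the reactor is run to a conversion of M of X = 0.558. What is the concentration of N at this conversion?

0.0674 mol/dm³

C_M = C_{M0}(1−X) = 1.711 mol/dm³.
Along a PFR/batch, dC_N/dC_M = −r_N/(r_N+r_P) = −k₁/(k₁+k₂·C_M).
Integrating from C_{M0} to C_M: C_N = (0.192/2.25)·ln[(0.192+2.25·3.87)/(0.192+2.25·1.71)] = 0.08533·ln(8.899/4.041) = 0.06738 mol/dm³.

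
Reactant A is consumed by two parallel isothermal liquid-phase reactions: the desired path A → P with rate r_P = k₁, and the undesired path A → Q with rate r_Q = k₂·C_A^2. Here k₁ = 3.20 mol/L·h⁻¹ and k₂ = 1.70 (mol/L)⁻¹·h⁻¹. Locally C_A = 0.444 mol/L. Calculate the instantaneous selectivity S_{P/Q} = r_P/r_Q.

S_{P/Q} = r_P/r_Q = (k₁)/(k₂·C_A^2) = (k₁/k₂)·C_A^-2.
= (3.20) / (1.70×0.4440^2) = 3.200/0.3351 = 9.55.

9.55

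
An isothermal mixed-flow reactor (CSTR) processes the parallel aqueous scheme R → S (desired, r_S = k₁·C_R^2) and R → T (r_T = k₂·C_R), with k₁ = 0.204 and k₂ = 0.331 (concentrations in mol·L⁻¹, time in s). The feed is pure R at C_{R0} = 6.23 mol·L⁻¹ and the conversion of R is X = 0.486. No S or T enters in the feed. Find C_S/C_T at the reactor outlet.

1.97

Exit C_R = C_{R0}(1−X) = 6.23×0.514 = 3.202 mol·L⁻¹.
In a CSTR the entire volume is at exit conditions, so r_S = 0.204×3.202^2 = 2.092 and r_T = 0.331×3.202 = 1.060.
Overall selectivity = C_S/C_T = r_Sτ/(r_Tτ) = r_S/r_T = 1.97.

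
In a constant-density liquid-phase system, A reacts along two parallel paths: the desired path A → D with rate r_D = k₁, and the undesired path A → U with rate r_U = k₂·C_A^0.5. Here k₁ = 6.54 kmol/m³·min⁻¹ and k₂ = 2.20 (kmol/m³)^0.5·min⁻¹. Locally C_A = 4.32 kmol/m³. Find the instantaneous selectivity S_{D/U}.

1.43

S_{D/U} = r_D/r_U = (k₁)/(k₂·C_A^0.5) = (k₁/k₂)·C_A^-0.5.
= (6.54) / (2.20×4.320^0.5) = 6.540/4.573 = 1.43.
The undesired path is higher order in A, so low C_A (CSTR or dilute feed) favours D.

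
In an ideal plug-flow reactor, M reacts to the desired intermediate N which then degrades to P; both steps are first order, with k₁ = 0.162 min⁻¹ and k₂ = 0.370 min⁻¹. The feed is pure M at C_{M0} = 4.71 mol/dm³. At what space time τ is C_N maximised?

3.97 min

Setting dC_N/dτ = 0 gives τ_opt = ln(k₂/k₁)/(k₂−k₁).
= ln(0.370/0.162)/(0.370−0.162) = ln(2.284)/0.2080 = 0.8259/0.2080 = 3.97 min.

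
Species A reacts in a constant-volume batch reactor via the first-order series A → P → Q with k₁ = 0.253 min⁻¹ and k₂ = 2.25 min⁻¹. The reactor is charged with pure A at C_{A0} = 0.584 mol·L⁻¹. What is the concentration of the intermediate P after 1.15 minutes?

0.0497 mol·L⁻¹

The intermediate concentration in a first-order A→B→C sequence is C_P = k₁C_{A0}(e^(−k₁t) − e^(−k₂t))/(k₂−k₁).
e^(−k₁t) = e^(−0.253×1.15) = e^(−0.2909) = 0.7476; e^(−k₂t) = e^(−2.587) = 0.07521.
C_P = 0.253×0.584/(2.25−0.253) × (0.7476−0.07521) = 0.07399×0.6723 = 0.04974 mol·L⁻¹.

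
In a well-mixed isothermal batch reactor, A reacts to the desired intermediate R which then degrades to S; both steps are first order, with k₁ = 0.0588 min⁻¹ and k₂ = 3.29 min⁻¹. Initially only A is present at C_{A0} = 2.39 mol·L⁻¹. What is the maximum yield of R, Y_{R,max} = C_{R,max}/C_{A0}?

At the optimum, C_{R,max}/C_{A0} = (k₁/k₂)^[k₂/(k₂−k₁)].
= (0.0588/3.29)^(3.29/(3.29−0.0588)) = (0.01787)^(1.018) = 0.01661.

0.0166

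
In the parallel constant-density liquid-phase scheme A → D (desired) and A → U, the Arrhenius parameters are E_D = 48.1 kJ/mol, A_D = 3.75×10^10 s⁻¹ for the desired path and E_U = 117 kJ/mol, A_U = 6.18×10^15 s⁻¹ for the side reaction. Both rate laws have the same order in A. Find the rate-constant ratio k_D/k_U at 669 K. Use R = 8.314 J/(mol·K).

1.45

With equal orders, S_{D/U} = k_D/k_U = (A_D/A_U)·exp[(E_U−E_D)/(RT)].
(E_U−E_D)/(RT) = (117−48.1)×10³/(8.314×669) = 68900/5562 = 12.39.
k_D/k_U = (3.75×10^10/6.18×10^15)·exp(12.39) = 6.068×10^-6 × 2.398×10^5 = 1.45.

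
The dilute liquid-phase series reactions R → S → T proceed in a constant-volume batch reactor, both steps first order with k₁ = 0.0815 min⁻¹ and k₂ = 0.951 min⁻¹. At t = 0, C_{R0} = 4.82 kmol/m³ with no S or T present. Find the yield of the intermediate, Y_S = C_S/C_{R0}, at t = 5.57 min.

For first-order series with pure R initially, C_S(t) = k₁C_{R0}/(k₂−k₁)·(e^(−k₁t) − e^(−k₂t)).
e^(−k₁t) = e^(−0.0815×5.57) = e^(−0.4540) = 0.6351; e^(−k₂t) = e^(−5.297) = 0.005006.
C_S = 0.0815×4.82/(0.951−0.0815) × (0.6351−0.005006) = 0.4518×0.6301 = 0.2847 kmol/m³.
Y_S = C_S/C_{R0} = 0.2847/4.82 = 0.0591.

0.0591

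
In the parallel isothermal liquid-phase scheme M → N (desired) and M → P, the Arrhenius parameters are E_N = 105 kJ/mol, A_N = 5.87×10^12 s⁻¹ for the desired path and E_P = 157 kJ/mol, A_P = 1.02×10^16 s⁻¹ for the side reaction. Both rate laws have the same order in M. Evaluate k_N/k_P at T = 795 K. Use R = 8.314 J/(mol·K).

1.50

Since both paths have the same order in M, the concentration cancels and S_{N/P} = k_N/k_P = (A_N/A_P)·exp[(E_P−E_N)/(RT)].
(E_P−E_N)/(RT) = (157−105)×10³/(8.314×795) = 52000/6610 = 7.867.
k_N/k_P = (5.87×10^12/1.02×10^16)·exp(7.867) = 5.755×10^-4 × 2611 = 1.50.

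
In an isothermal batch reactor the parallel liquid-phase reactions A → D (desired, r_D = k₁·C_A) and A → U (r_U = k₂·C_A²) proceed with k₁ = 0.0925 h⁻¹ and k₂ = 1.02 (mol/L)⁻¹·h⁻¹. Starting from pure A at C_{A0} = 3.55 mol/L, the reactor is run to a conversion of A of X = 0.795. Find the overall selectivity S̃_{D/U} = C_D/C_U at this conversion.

0.0504

C_A = C_{A0}(1−X) = 0.7277 mol/L.
Along a PFR/batch, dC_D/dC_A = −r_D/(r_D+r_U) = −k₁/(k₁+k₂·C_A).
Integrating from C_{A0} to C_A: C_D = (0.0925/1.02)·ln[(0.0925+1.02·3.55)/(0.0925+1.02·0.728)] = 0.09069·ln(3.713/0.8348) = 0.1354 mol/L.
C_U = (C_{A0}−C_A)−C_D = 2.687 mol/L; S̃_{D/U} = 0.1354/2.687 = 0.0504.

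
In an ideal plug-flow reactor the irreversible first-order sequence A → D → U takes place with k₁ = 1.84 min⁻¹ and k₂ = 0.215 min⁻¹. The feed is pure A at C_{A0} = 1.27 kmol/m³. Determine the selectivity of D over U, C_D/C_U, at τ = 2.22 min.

2.28

For first-order series with pure A initially, C_D(τ) = k₁C_{A0}/(k₂−k₁)·(e^(−k₁τ) − e^(−k₂τ)).
e^(−k₁τ) = e^(−1.84×2.22) = e^(−4.085) = 0.01683; e^(−k₂τ) = e^(−0.4773) = 0.6205.
C_D = 1.84×1.27/(0.215−1.84) × (0.01683−0.6205) = (-1.438)×(-0.6036) = 0.8680 kmol/m³.
C_A = C_{A0}e^(−k₁τ) = 0.02137 kmol/m³, so C_U = C_{A0}−C_A−C_D = 0.3806 kmol/m³; C_D/C_U = 2.28.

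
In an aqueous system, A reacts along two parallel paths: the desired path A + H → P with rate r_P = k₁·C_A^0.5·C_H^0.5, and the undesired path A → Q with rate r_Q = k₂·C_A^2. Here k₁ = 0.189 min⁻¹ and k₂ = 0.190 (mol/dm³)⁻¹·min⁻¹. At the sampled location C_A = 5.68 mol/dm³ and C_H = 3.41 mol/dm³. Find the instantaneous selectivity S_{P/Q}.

S_{P/Q} = r_P/r_Q = (k₁·C_A^0.5·C_H^0.5)/(k₂·C_A^2) = (k₁/k₂)·C_A^-1.5·C_H^0.5.
= (0.189×5.680^0.5×3.410^0.5) / (0.190×5.680^2) = 0.8318/6.130 = 0.136.
The undesired path is higher order in A, so low C_A (CSTR or dilute feed) favours P.

0.136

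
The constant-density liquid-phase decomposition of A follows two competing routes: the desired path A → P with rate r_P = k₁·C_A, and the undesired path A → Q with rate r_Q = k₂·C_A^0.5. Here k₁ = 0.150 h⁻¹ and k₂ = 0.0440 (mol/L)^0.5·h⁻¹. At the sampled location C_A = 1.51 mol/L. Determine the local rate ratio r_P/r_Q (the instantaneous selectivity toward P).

4.19

S_{P/Q} = r_P/r_Q = (k₁·C_A)/(k₂·C_A^0.5) = (k₁/k₂)·C_A^0.5.
= (0.150×1.510) / (0.0440×1.510^0.5) = 0.2265/0.05407 = 4.19.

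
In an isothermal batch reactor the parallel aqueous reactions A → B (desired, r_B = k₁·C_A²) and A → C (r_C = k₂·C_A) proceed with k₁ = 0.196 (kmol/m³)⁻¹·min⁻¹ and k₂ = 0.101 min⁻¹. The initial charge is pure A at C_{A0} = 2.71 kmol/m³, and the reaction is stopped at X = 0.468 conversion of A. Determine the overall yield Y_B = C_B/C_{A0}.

0.373

C_A = C_{A0}(1−X) = 1.442 kmol/m³.
Along a PFR/batch, dC_C/dC_A = −r_C/(r_B+r_C) = −k₂/(k₂+k₁·C_A).
Integrating from C_{A0} to C_A: C_C = (0.101/0.196)·ln[(0.101+0.196·2.71)/(0.101+0.196·1.44)] = 0.5153·ln(0.6322/0.3836) = 0.2574 kmol/m³.
Then C_B = (C_{A0}−C_A) − C_C = 1.268 − 0.2574 = 1.011 kmol/m³.
Y_B = C_B/C_{A0} = 1.011/2.71 = 0.373.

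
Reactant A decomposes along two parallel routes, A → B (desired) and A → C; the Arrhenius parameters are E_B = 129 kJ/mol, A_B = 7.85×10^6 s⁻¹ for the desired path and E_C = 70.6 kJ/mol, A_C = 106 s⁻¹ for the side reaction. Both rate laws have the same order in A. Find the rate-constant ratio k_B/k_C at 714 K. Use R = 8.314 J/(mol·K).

k_B/k_C = (A_B/A_C)·exp[−(E_B−E_C)/(RT)] = (A_B/A_C)·exp[(E_C−E_B)/(RT)].
(E_C−E_B)/(RT) = (70.6−129)×10³/(8.314×714) = -58400/5936 = -9.838.
k_B/k_C = (7.85×10^6/106)·exp(-9.838) = 74057 × 5.339×10^-5 = 3.95.
Since E_B > E_C, raising the temperature improves selectivity toward B.

3.95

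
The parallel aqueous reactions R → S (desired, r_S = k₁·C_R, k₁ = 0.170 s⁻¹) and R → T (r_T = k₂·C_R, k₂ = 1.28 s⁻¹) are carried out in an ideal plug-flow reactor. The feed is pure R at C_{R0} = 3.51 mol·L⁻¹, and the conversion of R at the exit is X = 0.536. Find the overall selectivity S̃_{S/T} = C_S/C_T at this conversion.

C_R = C_{R0}(1−X) = 1.629 mol·L⁻¹.
Both paths are first order in R, so the instantaneous fraction to S is constant: dC_S/d(−C_R) = k₁/(k₁+k₂) = 0.1172.
C_S = 0.1172·(C_{R0}−C_R) = 0.1172×1.881 = 0.221 mol·L⁻¹.
C_T = (C_{R0}−C_R)−C_S = 1.661 mol·L⁻¹; S̃_{S/T} = 0.2206/1.661 = 0.133.

0.133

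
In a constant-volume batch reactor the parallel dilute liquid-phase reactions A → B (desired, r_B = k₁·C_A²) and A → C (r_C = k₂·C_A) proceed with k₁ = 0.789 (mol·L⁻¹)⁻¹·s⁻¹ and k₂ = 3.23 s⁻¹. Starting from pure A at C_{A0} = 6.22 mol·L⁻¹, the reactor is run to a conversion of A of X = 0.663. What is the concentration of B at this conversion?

C_A = C_{A0}(1−X) = 2.096 mol·L⁻¹.
Along a PFR/batch, dC_C/dC_A = −r_C/(r_B+r_C) = −k₂/(k₂+k₁·C_A).
Integrating from C_{A0} to C_A: C_C = (3.23/0.789)·ln[(3.23+0.789·6.22)/(3.23+0.789·2.10)] = 4.094·ln(8.138/4.884) = 2.090 mol·L⁻¹.
Then C_B = (C_{A0}−C_A) − C_C = 4.124 − 2.090 = 2.034 mol·L⁻¹.

2.03 mol·L⁻¹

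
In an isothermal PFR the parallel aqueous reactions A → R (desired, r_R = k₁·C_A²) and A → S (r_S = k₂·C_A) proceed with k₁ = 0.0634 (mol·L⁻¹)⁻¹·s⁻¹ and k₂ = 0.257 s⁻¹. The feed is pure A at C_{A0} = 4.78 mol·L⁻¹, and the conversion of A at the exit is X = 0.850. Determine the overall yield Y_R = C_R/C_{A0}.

C_A = C_{A0}(1−X) = 0.7170 mol·L⁻¹.
Along a PFR/batch, dC_S/dC_A = −r_S/(r_R+r_S) = −k₂/(k₂+k₁·C_A).
Integrating from C_{A0} to C_A: C_S = (0.257/0.0634)·ln[(0.257+0.0634·4.78)/(0.257+0.0634·0.717)] = 4.054·ln(0.5601/0.3025) = 2.497 mol·L⁻¹.
Then C_R = (C_{A0}−C_A) − C_S = 4.063 − 2.497 = 1.566 mol·L⁻¹.
Y_R = C_R/C_{A0} = 1.566/4.78 = 0.328.

0.328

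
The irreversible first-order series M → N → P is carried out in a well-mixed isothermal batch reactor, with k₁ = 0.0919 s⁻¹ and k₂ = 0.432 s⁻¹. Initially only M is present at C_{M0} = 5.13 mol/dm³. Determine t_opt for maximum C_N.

For first-order series the maximum of C_N occurs at t_opt = ln(k₂/k₁)/(k₂−k₁).
= ln(0.432/0.0919)/(0.432−0.0919) = ln(4.701)/0.3401 = 1.548/0.3401 = 4.55 s.

4.55 s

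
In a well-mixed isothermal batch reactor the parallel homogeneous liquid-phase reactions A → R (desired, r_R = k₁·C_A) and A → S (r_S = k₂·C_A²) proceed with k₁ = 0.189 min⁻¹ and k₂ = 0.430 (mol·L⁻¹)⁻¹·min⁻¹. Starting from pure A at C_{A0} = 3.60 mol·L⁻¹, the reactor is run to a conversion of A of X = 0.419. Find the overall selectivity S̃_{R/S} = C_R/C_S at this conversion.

C_A = C_{A0}(1−X) = 2.092 mol·L⁻¹.
Along a PFR/batch, dC_R/dC_A = −r_R/(r_R+r_S) = −k₁/(k₁+k₂·C_A).
Integrating from C_{A0} to C_A: C_R = (0.189/0.430)·ln[(0.189+0.430·3.60)/(0.189+0.430·2.09)] = 0.4395·ln(1.737/1.088) = 0.2055 mol·L⁻¹.
C_S = (C_{A0}−C_A)−C_R = 1.303 mol·L⁻¹; S̃_{R/S} = 0.2055/1.303 = 0.158.

0.158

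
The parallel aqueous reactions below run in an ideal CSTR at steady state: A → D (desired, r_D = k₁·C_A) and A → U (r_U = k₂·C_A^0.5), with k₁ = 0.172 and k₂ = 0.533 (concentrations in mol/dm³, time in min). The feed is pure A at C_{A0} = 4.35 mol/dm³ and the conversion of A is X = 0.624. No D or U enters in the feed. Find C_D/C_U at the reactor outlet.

0.413

Exit C_A = C_{A0}(1−X) = 4.35×0.376 = 1.636 mol/dm³.
In a CSTR the entire volume is at exit conditions, so r_D = 0.172×1.636 = 0.2813 and r_U = 0.533×1.636^0.5 = 0.6817.
Overall selectivity = C_D/C_U = r_Dτ/(r_Uτ) = r_D/r_U = 0.413.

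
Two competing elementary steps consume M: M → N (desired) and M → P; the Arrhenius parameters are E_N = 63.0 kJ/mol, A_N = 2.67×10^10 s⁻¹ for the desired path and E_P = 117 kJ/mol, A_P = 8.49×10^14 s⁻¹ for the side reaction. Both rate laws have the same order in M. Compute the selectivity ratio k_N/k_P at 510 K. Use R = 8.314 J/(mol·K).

10.7

Since both paths have the same order in M, the concentration cancels and S_{N/P} = k_N/k_P = (A_N/A_P)·exp[(E_P−E_N)/(RT)].
(E_P−E_N)/(RT) = (117−63.0)×10³/(8.314×510) = 54000/4240 = 12.74.
k_N/k_P = (2.67×10^10/8.49×10^14)·exp(12.74) = 3.145×10^-5 × 3.396×10^5 = 10.7.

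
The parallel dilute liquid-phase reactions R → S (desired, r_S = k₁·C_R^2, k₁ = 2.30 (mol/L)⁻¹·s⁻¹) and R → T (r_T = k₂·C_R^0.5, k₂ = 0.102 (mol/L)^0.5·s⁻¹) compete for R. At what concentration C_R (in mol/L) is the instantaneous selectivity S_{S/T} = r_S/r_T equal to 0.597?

S_{S/T} = (k₁/k₂)·C_R^1.5 ⇒ C_R = (S·k₂/k₁)^(1/1.5).
= (0.597×0.102/2.30)^(0.6667) = (0.02648)^(0.6667) = 0.0888 mol/L.

0.0888 mol/L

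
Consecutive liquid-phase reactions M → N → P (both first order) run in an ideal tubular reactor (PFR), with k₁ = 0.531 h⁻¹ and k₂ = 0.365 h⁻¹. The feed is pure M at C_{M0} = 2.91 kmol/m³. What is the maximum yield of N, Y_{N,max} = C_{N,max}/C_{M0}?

Evaluating C_N at τ_opt = ln(k₂/k₁)/(k₂−k₁) gives C_{N,max}/C_{M0} = (k₁/k₂)^[k₂/(k₂−k₁)].
= (0.531/0.365)^(0.365/(0.365−0.531)) = (1.455)^(-2.199) = 0.4386.

0.439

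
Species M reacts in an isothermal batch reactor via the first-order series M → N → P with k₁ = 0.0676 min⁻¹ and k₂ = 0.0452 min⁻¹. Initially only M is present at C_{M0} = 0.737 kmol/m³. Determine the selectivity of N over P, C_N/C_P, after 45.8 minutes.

Solving the coupled first-order balances gives C_N(t) = [k₁/(k₂−k₁)]·C_{M0}·(e^(−k₁t) − e^(−k₂t)).
e^(−k₁t) = e^(−0.0676×45.8) = e^(−3.096) = 0.04523; e^(−k₂t) = e^(−2.070) = 0.1262.
C_N = 0.0676×0.737/(0.0452−0.0676) × (0.04523−0.1262) = (-2.224)×(-0.08094) = 0.1800 kmol/m³.
C_M = C_{M0}e^(−k₁t) = 0.03333 kmol/m³, so C_P = C_{M0}−C_M−C_N = 0.5236 kmol/m³; C_N/C_P = 0.344.

0.344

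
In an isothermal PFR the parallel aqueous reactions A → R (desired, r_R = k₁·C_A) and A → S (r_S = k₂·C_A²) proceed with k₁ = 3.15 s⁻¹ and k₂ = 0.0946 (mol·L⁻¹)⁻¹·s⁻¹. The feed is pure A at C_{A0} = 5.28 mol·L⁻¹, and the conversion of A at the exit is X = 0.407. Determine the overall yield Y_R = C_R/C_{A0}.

C_A = C_{A0}(1−X) = 3.131 mol·L⁻¹.
Along a PFR/batch, dC_R/dC_A = −r_R/(r_R+r_S) = −k₁/(k₁+k₂·C_A).
Integrating from C_{A0} to C_A: C_R = (3.15/0.0946)·ln[(3.15+0.0946·5.28)/(3.15+0.0946·3.13)] = 33.30·ln(3.649/3.446) = 1.909 mol·L⁻¹.
Y_R = C_R/C_{A0} = 1.909/5.28 = 0.361.

0.361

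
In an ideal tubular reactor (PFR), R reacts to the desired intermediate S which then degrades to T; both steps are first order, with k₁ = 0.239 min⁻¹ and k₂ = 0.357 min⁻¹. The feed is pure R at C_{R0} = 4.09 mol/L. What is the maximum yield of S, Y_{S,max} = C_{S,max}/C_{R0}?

0.297

At the optimum, C_{S,max}/C_{R0} = (k₁/k₂)^[k₂/(k₂−k₁)].
= (0.239/0.357)^(0.357/(0.357−0.239)) = (0.6695)^(3.025) = 0.2970.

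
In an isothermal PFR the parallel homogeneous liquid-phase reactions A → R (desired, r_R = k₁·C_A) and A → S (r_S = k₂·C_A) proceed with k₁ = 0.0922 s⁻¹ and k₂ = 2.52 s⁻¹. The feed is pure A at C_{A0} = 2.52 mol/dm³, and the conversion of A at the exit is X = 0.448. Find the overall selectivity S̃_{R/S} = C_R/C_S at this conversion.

C_A = C_{A0}(1−X) = 1.391 mol/dm³.
Both paths are first order in A, so the instantaneous fraction to R is constant: dC_R/d(−C_A) = k₁/(k₁+k₂) = 0.03530.
C_R = 0.03530·(C_{A0}−C_A) = 0.03530×1.129 = 0.0398 mol/dm³.
C_S = (C_{A0}−C_A)−C_R = 1.089 mol/dm³; S̃_{R/S} = 0.03985/1.089 = 0.0366.

0.0366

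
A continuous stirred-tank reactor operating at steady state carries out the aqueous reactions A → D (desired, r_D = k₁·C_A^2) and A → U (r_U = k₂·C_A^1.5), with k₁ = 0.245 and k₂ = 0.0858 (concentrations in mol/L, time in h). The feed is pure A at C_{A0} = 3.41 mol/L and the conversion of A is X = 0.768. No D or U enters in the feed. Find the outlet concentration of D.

1.88 mol/L

Exit C_A = C_{A0}(1−X) = 3.41×0.232 = 0.7911 mol/L.
A CSTR operates uniformly at the exit composition, giving r_D = 0.1533 and r_U = 0.06037 (each k·C_A^n at C_A = 0.7911).
Fraction of consumed A going to D: r_D/(r_D+r_U) = 0.7175.
C_D = 0.7175·C_{A0}·X = 0.7175×3.41×0.768 = 1.88 mol/L.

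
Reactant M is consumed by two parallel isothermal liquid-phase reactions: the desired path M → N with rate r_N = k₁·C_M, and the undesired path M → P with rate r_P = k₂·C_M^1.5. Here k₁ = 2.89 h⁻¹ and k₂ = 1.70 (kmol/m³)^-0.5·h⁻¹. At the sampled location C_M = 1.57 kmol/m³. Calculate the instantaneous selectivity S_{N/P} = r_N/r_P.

S_{N/P} = r_N/r_P = (k₁·C_M)/(k₂·C_M^1.5) = (k₁/k₂)·C_M^-0.5.
= (2.89×1.570) / (1.70×1.570^1.5) = 4.537/3.344 = 1.36.
The undesired path is higher order in M, so low C_M (CSTR or dilute feed) favours N.

1.36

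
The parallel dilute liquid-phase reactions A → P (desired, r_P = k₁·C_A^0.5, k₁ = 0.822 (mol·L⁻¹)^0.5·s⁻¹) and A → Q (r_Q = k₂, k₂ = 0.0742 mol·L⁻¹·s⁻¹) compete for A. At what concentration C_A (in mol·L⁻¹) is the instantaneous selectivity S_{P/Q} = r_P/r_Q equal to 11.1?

S_{P/Q} = (k₁/k₂)·C_A^0.5 ⇒ C_A = (S·k₂/k₁)^(2).
= (11.1×0.0742/0.822)^(2) = (1.002)^(2) = 1.00 mol·L⁻¹.

1.00 mol·L⁻¹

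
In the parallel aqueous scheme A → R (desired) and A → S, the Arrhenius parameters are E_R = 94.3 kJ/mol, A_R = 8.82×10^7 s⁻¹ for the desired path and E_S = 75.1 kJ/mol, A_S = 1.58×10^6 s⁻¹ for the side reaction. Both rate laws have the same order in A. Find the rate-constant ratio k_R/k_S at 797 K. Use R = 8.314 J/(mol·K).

k_R/k_S = (A_R/A_S)·exp[−(E_R−E_S)/(RT)] = (A_R/A_S)·exp[(E_S−E_R)/(RT)].
(E_S−E_R)/(RT) = (75.1−94.3)×10³/(8.314×797) = -19200/6626 = -2.898.
k_R/k_S = (8.82×10^7/1.58×10^6)·exp(-2.898) = 55.82 × 0.05516 = 3.08.
Since E_R > E_S, raising the temperature improves selectivity toward R.

3.08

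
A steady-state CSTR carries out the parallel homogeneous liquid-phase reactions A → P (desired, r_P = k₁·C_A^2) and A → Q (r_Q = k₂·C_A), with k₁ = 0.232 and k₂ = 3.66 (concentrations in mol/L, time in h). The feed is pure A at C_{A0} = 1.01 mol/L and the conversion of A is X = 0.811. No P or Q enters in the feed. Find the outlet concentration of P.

0.00979 mol/L

Exit C_A = C_{A0}(1−X) = 1.01×0.189 = 0.1909 mol/L.
A CSTR operates uniformly at the exit composition, giving r_P = 0.008454 and r_Q = 0.6987 (each k·C_A^n at C_A = 0.1909).
Fraction of consumed A going to P: r_P/(r_P+r_Q) = 0.01196.
C_P = 0.01196·C_{A0}·X = 0.01196×1.01×0.811 = 0.00979 mol/L.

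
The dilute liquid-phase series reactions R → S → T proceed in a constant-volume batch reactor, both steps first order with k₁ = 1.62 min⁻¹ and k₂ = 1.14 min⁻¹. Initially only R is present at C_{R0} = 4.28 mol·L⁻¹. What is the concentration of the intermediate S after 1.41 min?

The intermediate concentration in a first-order A→B→C sequence is C_S = k₁C_{R0}(e^(−k₁t) − e^(−k₂t))/(k₂−k₁).
e^(−k₁t) = e^(−1.62×1.41) = e^(−2.284) = 0.1019; e^(−k₂t) = e^(−1.607) = 0.2004.
C_S = 1.62×4.28/(1.14−1.62) × (0.1019−0.2004) = (-14.44)×(-0.09855) = 1.424 mol·L⁻¹.

1.42 mol·L⁻¹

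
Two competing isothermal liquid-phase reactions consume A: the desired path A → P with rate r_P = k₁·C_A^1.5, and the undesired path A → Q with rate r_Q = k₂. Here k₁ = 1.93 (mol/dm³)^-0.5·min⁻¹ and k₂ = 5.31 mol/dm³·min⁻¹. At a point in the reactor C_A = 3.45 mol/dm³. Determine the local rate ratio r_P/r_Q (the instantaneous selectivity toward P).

2.33

S_{P/Q} = r_P/r_Q = (k₁·C_A^1.5)/(k₂) = (k₁/k₂)·C_A^1.5.
= (1.93×3.450^1.5) / (5.31) = 12.37/5.310 = 2.33.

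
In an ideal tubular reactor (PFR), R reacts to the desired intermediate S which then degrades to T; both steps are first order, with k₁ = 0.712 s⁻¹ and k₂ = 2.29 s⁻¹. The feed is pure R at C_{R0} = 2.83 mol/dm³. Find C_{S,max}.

At the optimum, C_{S,max}/C_{R0} = (k₁/k₂)^[k₂/(k₂−k₁)].
= (0.712/2.29)^(2.29/(2.29−0.712)) = (0.3109)^(1.451) = 0.1835.
C_{S,max} = 0.1835×2.83 = 0.519 mol/dm³.

0.519 mol/dm³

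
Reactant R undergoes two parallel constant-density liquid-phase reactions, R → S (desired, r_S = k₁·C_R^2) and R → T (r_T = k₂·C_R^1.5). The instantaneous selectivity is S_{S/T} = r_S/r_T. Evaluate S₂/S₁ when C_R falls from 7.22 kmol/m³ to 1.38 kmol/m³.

S_{S/T} = (k₁/k₂)·C_R^0.5, so S₂/S₁ = (C_{R,2}/C_{R,1})^0.5.
= (1.38/7.22)^0.5 = (0.1911)^0.5 = 0.437.

0.437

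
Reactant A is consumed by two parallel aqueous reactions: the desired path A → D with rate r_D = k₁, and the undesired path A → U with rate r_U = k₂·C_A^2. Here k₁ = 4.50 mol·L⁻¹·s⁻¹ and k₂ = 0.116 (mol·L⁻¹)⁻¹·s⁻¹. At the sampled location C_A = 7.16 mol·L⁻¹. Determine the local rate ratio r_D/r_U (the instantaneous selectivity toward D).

S_{D/U} = r_D/r_U = (k₁)/(k₂·C_A^2) = (k₁/k₂)·C_A^-2.
= (4.50) / (0.116×7.160^2) = 4.500/5.947 = 0.757.
The undesired path is higher order in A, so low C_A (CSTR or dilute feed) favours D.

0.757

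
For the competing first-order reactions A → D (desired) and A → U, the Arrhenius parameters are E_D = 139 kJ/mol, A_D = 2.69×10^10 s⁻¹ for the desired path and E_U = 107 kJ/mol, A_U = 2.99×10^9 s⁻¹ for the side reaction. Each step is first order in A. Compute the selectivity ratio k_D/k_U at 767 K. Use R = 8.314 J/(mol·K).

k_D/k_U = (A_D/A_U)·exp[−(E_D−E_U)/(RT)] = (A_D/A_U)·exp[(E_U−E_D)/(RT)].
(E_U−E_D)/(RT) = (107−139)×10³/(8.314×767) = -32000/6377 = -5.018.
k_D/k_U = (2.69×10^10/2.99×10^9)·exp(-5.018) = 8.997 × 0.006617 = 0.0595.
Since E_D > E_U, raising the temperature improves selectivity toward D.

0.0595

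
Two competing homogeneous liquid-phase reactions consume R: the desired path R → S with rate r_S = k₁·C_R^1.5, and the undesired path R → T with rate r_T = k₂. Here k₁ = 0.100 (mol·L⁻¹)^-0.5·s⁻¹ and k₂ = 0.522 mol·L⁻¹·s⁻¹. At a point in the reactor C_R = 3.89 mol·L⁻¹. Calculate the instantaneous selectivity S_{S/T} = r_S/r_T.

1.47

S_{S/T} = r_S/r_T = (k₁·C_R^1.5)/(k₂) = (k₁/k₂)·C_R^1.5.
= (0.100×3.890^1.5) / (0.522) = 0.7672/0.5220 = 1.47.
Since the desired path is higher order in R, keeping C_R high (PFR or concentrated feed) favours S.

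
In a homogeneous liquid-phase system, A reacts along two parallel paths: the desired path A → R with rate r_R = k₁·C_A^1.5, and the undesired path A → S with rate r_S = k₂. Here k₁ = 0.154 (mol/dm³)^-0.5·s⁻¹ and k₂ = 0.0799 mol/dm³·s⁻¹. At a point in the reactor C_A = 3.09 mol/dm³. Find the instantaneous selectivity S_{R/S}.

10.5

S_{R/S} = r_R/r_S = (k₁·C_A^1.5)/(k₂) = (k₁/k₂)·C_A^1.5.
= (0.154×3.090^1.5) / (0.0799) = 0.8365/0.07990 = 10.5.
Since the desired path is higher order in A, keeping C_A high (PFR or concentrated feed) favours R.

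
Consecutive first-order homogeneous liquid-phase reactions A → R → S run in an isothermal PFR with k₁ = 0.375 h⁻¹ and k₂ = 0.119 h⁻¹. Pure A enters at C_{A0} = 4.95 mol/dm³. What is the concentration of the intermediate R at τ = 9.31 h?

2.17 mol/dm³

For first-order series with pure A initially, C_R(τ) = k₁C_{A0}/(k₂−k₁)·(e^(−k₁τ) − e^(−k₂τ)).
e^(−k₁τ) = e^(−0.375×9.31) = e^(−3.491) = 0.03046; e^(−k₂τ) = e^(−1.108) = 0.3303.
C_R = 0.375×4.95/(0.119−0.375) × (0.03046−0.3303) = (-7.251)×(-0.2998) = 2.174 mol/dm³.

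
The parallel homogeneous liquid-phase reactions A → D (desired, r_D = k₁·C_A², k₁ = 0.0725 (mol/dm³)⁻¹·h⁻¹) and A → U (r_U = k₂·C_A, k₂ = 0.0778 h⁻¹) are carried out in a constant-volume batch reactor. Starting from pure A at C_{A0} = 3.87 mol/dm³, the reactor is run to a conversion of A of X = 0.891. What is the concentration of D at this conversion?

C_A = C_{A0}(1−X) = 0.4218 mol/dm³.
Along a PFR/batch, dC_U/dC_A = −r_U/(r_D+r_U) = −k₂/(k₂+k₁·C_A).
Integrating from C_{A0} to C_A: C_U = (0.0778/0.0725)·ln[(0.0778+0.0725·3.87)/(0.0778+0.0725·0.422)] = 1.073·ln(0.3584/0.1084) = 1.283 mol/dm³.
Then C_D = (C_{A0}−C_A) − C_U = 3.448 − 1.283 = 2.165 mol/dm³.

2.16 mol/dm³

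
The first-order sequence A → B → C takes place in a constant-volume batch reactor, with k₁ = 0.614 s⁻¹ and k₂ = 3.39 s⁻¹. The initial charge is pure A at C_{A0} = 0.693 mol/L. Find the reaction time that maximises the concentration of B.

The intermediate peaks when r₁ = r₂, i.e. k₁e^(−k₁t) = k₂e^(−k₂t), giving t_opt = ln(k₂/k₁)/(k₂−k₁).
= ln(3.39/0.614)/(3.39−0.614) = ln(5.521)/2.776 = 1.709/2.776 = 0.615 s.

0.615 s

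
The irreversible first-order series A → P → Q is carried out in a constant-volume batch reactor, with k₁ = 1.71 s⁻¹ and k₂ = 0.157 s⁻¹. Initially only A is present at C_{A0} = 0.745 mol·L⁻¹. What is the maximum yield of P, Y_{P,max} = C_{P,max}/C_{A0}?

0.786

Evaluating C_P at t_opt = ln(k₂/k₁)/(k₂−k₁) gives C_{P,max}/C_{A0} = (k₁/k₂)^[k₂/(k₂−k₁)].
= (1.71/0.157)^(0.157/(0.157−1.71)) = (10.89)^(-0.1011) = 0.7855.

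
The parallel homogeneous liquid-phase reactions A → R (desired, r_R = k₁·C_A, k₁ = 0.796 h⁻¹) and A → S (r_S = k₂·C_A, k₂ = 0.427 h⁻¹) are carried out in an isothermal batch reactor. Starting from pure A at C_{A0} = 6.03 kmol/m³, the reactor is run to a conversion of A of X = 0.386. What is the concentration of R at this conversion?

1.51 kmol/m³

C_A = C_{A0}(1−X) = 3.702 kmol/m³.
Both paths are first order in A, so the instantaneous fraction to R is constant: dC_R/d(−C_A) = k₁/(k₁+k₂) = 0.6509.
C_R = 0.6509·(C_{A0}−C_A) = 0.6509×2.328 = 1.51 kmol/m³.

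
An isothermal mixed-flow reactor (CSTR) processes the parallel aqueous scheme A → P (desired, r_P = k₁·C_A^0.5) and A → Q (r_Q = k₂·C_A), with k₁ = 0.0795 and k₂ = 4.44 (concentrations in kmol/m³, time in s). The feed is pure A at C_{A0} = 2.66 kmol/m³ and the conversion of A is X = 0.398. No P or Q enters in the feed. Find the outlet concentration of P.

Exit C_A = C_{A0}(1−X) = 2.66×0.602 = 1.601 kmol/m³.
Rates in a CSTR are evaluated at the outlet concentration: r_P = 0.0795×1.601^0.5 = 0.1006, r_Q = 4.44×1.601 = 7.110.
Fraction of consumed A going to P: r_P/(r_P+r_Q) = 0.01395.
C_P = 0.01395·C_{A0}·X = 0.01395×2.66×0.398 = 0.0148 kmol/m³.

0.0148 kmol/m³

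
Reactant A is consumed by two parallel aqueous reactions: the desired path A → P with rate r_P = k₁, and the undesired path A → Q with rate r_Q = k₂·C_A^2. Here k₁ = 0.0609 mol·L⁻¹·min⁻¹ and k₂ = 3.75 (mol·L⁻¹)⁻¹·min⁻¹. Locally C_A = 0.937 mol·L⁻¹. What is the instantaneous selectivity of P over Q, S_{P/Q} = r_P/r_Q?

S_{P/Q} = r_P/r_Q = (k₁)/(k₂·C_A^2) = (k₁/k₂)·C_A^-2.
= (0.0609) / (3.75×0.9370^2) = 0.06090/3.292 = 0.0185.

0.0185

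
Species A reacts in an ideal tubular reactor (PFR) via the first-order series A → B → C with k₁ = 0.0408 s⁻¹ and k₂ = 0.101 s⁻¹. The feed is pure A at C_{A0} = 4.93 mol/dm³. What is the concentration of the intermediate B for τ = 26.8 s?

Solving the coupled first-order balances gives C_B(τ) = [k₁/(k₂−k₁)]·C_{A0}·(e^(−k₁τ) − e^(−k₂τ)).
e^(−k₁τ) = e^(−0.0408×26.8) = e^(−1.093) = 0.3351; e^(−k₂τ) = e^(−2.707) = 0.06675.
C_B = 0.0408×4.93/(0.101−0.0408) × (0.3351−0.06675) = 3.341×0.2683 = 0.8965 mol/dm³.

0.897 mol/dm³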